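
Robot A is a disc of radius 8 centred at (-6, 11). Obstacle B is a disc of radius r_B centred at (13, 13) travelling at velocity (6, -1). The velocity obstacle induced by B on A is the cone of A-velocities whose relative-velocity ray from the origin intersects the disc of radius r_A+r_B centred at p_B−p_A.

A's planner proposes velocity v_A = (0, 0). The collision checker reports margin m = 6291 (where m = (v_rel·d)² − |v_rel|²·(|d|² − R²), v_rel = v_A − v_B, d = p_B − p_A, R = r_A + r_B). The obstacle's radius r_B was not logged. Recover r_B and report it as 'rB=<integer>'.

m = 6291
d = (19, 2);  v_rel = (-6, 1),  |v_rel|² = 37
v_rel×d = (-6)·(2) − (1)·(19) = -31
since m = R²·37 − (-31)²:  R² = (961 + 6291) / 37 = 196
R = √196 = 14  ⇒  r_B = 14 − 8 = 6

rB=6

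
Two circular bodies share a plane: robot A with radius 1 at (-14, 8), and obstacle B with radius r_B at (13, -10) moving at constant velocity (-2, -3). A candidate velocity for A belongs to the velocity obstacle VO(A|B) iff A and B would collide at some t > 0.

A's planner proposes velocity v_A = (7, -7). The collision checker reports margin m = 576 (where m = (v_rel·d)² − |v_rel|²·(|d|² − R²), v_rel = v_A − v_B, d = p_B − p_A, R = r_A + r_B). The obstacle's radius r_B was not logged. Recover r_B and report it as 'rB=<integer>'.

m = 576
d = (27, -18);  v_rel = (9, -4),  |v_rel|² = 97
v_rel×d = (9)·(-18) − (-4)·(27) = -54
since m = R²·97 − (-54)²:  R² = (2916 + 576) / 97 = 36
R = √36 = 6  ⇒  r_B = 6 − 1 = 5

rB=5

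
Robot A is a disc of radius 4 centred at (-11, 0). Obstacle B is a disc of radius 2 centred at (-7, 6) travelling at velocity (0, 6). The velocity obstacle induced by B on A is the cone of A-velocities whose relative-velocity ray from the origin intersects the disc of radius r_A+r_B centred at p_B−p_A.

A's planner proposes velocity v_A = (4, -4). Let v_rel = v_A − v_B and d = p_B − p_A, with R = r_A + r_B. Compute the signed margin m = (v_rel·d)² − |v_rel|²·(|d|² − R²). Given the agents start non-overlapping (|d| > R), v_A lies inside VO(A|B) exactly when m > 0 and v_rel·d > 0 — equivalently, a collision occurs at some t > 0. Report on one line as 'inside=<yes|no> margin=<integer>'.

d = (4, 6),  |d|² = 52;  R = 4+2 = 6,  c = 52−6² = 16
v_rel = (4, -10),  |v_rel|² = 116;  v_rel·d = (4)·(4) + (-10)·(6) = -44
116·t² + 88·t + 16 = 0  ⇒  m = (-44)² − 116·16 = 80
m = 80 > 0,  v_rel·d = -44 < 0  ⇒  outside

inside=no margin=80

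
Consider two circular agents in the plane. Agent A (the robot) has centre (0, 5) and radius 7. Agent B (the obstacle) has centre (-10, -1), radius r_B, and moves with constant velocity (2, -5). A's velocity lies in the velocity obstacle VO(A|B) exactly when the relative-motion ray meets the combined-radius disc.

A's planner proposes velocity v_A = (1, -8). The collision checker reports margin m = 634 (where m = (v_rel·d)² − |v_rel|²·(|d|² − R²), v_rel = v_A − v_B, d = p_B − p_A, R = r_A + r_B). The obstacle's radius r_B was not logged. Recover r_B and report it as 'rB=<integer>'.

m = 634
d = (-10, -6);  v_rel = (-1, -3),  |v_rel|² = 10
v_rel×d = (-1)·(-6) − (-3)·(-10) = -24
since m = R²·10 − (-24)²:  R² = (576 + 634) / 10 = 121
R = √121 = 11  ⇒  r_B = 11 − 7 = 4

rB=4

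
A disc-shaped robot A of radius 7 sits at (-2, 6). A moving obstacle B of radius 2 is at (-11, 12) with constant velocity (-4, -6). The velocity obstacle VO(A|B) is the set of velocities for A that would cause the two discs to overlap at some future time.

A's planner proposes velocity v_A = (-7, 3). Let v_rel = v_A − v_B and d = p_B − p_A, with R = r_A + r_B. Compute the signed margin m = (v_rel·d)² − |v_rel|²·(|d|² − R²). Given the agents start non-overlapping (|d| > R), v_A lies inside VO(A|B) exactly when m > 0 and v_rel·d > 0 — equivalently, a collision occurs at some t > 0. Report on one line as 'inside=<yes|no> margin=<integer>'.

d = (-9, 6),  |d|² = 117;  R = 7+2 = 9,  c = 117−9² = 36
v_rel = (-3, 9),  |v_rel|² = 90;  v_rel·d = (-3)·(-9) + (9)·(6) = 81
90·t² − 162·t + 36 = 0  ⇒  m = 81² − 90·36 = 3321
m = 3321 > 0,  v_rel·d = 81 > 0  ⇒  inside

inside=yes margin=3321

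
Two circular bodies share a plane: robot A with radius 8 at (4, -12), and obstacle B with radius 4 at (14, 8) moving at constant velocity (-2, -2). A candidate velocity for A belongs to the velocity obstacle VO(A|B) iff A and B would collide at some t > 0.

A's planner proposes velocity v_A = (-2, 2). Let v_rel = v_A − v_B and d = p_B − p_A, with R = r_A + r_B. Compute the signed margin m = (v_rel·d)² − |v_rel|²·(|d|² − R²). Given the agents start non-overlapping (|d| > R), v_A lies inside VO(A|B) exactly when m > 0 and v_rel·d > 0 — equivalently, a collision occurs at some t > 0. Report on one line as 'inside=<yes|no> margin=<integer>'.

d = (10, 20),  |d|² = 500;  R = 8+4 = 12,  c = 500−12² = 356
v_rel = (0, 4),  |v_rel|² = 16;  v_rel·d = (0)·(10) + (4)·(20) = 80
16·t² − 160·t + 356 = 0  ⇒  m = 80² − 16·356 = 704
m = 704 > 0,  v_rel·d = 80 > 0  ⇒  inside

inside=yes margin=704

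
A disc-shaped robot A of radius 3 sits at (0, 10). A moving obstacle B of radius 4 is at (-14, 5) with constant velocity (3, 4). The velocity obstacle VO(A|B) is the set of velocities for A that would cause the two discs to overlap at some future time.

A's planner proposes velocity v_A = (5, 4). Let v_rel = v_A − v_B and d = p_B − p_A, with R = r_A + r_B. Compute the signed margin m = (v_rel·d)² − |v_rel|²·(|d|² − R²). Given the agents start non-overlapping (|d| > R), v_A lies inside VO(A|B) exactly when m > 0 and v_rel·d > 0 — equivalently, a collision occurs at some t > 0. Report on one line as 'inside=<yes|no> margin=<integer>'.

d = (-14, -5),  |d|² = 221;  R = 3+4 = 7,  c = 221−7² = 172
v_rel = (2, 0),  |v_rel|² = 4;  v_rel·d = (2)·(-14) + (0)·(-5) = -28
4·t² + 56·t + 172 = 0  ⇒  m = (-28)² − 4·172 = 96
m = 96 > 0,  v_rel·d = -28 < 0  ⇒  outside

inside=no margin=96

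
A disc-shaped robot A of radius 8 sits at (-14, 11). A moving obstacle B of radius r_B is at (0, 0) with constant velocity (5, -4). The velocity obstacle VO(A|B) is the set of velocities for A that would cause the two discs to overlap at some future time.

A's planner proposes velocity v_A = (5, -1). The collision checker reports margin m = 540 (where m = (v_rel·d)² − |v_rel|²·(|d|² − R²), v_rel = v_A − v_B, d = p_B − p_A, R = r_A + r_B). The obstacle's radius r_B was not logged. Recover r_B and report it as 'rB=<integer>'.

m = 540
d = (14, -11);  v_rel = (0, 3),  |v_rel|² = 9
v_rel×d = (0)·(-11) − (3)·(14) = -42
since m = R²·9 − (-42)²:  R² = (1764 + 540) / 9 = 256
R = √256 = 16  ⇒  r_B = 16 − 8 = 8

rB=8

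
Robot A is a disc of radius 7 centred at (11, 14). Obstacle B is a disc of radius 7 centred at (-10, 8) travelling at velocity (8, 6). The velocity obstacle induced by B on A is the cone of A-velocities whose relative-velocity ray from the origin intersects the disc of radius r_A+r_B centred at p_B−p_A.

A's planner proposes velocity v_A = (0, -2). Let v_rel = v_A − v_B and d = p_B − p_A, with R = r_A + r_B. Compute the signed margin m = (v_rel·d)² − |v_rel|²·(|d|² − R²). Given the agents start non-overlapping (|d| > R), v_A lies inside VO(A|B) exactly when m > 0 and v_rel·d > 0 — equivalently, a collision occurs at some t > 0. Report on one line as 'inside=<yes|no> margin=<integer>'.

d = (-21, -6),  |d|² = 477;  R = 7+7 = 14,  c = 477−14² = 281
v_rel = (-8, -8),  |v_rel|² = 128;  v_rel·d = (-8)·(-21) + (-8)·(-6) = 216
128·t² − 432·t + 281 = 0  ⇒  m = 216² − 128·281 = 10688
m = 10688 > 0,  v_rel·d = 216 > 0  ⇒  inside

inside=yes margin=10688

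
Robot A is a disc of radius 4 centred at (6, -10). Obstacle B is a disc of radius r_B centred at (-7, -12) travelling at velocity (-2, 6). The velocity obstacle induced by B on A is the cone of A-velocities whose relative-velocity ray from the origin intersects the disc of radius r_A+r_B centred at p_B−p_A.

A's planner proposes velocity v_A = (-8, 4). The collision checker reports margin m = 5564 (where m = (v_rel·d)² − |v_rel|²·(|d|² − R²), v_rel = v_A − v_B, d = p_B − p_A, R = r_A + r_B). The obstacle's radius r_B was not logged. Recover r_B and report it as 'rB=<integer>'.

m = 5564
d = (-13, -2);  v_rel = (-6, -2),  |v_rel|² = 40
v_rel×d = (-6)·(-2) − (-2)·(-13) = -14
since m = R²·40 − (-14)²:  R² = (196 + 5564) / 40 = 144
R = √144 = 12  ⇒  r_B = 12 − 4 = 8

rB=8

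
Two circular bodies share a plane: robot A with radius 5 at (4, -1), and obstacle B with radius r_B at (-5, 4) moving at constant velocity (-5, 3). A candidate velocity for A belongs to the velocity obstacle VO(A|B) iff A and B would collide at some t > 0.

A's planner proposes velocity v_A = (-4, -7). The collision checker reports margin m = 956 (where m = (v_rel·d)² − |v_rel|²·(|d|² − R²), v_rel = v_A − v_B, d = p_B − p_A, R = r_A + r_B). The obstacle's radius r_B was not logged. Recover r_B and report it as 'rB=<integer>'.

m = 956
d = (-9, 5);  v_rel = (1, -10),  |v_rel|² = 101
v_rel×d = (1)·(5) − (-10)·(-9) = -85
since m = R²·101 − (-85)²:  R² = (7225 + 956) / 101 = 81
R = √81 = 9  ⇒  r_B = 9 − 5 = 4

rB=4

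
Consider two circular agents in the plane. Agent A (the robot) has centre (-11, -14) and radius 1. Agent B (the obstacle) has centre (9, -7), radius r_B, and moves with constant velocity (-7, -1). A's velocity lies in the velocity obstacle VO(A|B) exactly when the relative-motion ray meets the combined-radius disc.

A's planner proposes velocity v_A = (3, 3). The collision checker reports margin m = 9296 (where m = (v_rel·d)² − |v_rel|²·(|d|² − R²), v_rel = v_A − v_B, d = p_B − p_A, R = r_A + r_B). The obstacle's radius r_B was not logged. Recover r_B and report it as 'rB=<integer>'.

m = 9296
d = (20, 7);  v_rel = (10, 4),  |v_rel|² = 116
v_rel×d = (10)·(7) − (4)·(20) = -10
since m = R²·116 − (-10)²:  R² = (100 + 9296) / 116 = 81
R = √81 = 9  ⇒  r_B = 9 − 1 = 8

rB=8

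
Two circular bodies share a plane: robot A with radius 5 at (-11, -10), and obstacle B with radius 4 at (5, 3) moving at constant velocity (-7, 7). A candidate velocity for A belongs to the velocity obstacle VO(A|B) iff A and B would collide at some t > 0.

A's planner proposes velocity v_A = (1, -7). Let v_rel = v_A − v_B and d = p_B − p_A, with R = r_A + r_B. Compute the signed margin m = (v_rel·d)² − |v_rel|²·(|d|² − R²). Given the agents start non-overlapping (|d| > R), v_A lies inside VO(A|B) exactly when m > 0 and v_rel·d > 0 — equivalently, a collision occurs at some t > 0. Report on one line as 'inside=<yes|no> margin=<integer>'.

d = (16, 13),  |d|² = 425;  R = 5+4 = 9,  c = 425−9² = 344
v_rel = (8, -14),  |v_rel|² = 260;  v_rel·d = (8)·(16) + (-14)·(13) = -54
260·t² + 108·t + 344 = 0  ⇒  m = (-54)² − 260·344 = -86524
m = -86524 < 0,  v_rel·d = -54 < 0  ⇒  outside

inside=no margin=-86524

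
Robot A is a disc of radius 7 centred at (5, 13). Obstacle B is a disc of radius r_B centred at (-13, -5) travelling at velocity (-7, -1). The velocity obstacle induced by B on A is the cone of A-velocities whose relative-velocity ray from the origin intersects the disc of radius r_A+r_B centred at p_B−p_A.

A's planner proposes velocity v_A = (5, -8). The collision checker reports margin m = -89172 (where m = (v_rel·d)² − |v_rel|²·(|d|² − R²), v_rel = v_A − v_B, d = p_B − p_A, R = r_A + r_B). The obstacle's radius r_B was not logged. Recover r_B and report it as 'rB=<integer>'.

m = -89172
d = (-18, -18);  v_rel = (12, -7),  |v_rel|² = 193
v_rel×d = (12)·(-18) − (-7)·(-18) = -342
since m = R²·193 − (-342)²:  R² = (116964 + -89172) / 193 = 144
R = √144 = 12  ⇒  r_B = 12 − 7 = 5

rB=5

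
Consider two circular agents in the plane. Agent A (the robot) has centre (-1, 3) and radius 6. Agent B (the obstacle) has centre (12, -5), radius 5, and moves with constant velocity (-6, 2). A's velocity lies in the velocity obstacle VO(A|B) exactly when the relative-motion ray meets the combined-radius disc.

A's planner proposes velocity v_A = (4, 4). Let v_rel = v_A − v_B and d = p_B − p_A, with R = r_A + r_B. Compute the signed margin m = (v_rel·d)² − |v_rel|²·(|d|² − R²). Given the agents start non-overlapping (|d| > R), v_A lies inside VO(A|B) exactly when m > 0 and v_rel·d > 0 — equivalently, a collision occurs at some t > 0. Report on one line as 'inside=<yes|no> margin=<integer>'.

d = (13, -8),  |d|² = 233;  R = 6+5 = 11,  c = 233−11² = 112
v_rel = (10, 2),  |v_rel|² = 104;  v_rel·d = (10)·(13) + (2)·(-8) = 114
104·t² − 228·t + 112 = 0  ⇒  m = 114² − 104·112 = 1348
m = 1348 > 0,  v_rel·d = 114 > 0  ⇒  inside

inside=yes margin=1348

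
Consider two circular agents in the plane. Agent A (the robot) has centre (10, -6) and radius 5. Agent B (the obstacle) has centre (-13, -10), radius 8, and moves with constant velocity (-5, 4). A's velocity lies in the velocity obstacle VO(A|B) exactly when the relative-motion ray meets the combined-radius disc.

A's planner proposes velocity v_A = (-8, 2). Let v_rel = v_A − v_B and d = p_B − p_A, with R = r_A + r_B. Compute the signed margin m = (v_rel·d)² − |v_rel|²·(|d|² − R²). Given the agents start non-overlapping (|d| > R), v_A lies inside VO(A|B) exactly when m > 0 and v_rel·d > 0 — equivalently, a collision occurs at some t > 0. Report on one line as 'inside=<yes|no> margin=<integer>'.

d = (-23, -4),  |d|² = 545;  R = 5+8 = 13,  c = 545−13² = 376
v_rel = (-3, -2),  |v_rel|² = 13;  v_rel·d = (-3)·(-23) + (-2)·(-4) = 77
13·t² − 154·t + 376 = 0  ⇒  m = 77² − 13·376 = 1041
m = 1041 > 0,  v_rel·d = 77 > 0  ⇒  inside

inside=yes margin=1041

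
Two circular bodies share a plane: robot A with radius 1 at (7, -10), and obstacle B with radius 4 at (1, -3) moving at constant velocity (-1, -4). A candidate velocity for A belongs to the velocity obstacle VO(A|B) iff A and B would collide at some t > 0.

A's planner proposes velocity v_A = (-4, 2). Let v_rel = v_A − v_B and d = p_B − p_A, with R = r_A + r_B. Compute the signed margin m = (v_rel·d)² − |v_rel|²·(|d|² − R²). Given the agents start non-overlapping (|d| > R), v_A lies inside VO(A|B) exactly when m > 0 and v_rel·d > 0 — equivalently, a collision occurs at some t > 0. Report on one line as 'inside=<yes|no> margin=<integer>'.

d = (-6, 7),  |d|² = 85;  R = 1+4 = 5,  c = 85−5² = 60
v_rel = (-3, 6),  |v_rel|² = 45;  v_rel·d = (-3)·(-6) + (6)·(7) = 60
45·t² − 120·t + 60 = 0  ⇒  m = 60² − 45·60 = 900
m = 900 > 0,  v_rel·d = 60 > 0  ⇒  inside

inside=yes margin=900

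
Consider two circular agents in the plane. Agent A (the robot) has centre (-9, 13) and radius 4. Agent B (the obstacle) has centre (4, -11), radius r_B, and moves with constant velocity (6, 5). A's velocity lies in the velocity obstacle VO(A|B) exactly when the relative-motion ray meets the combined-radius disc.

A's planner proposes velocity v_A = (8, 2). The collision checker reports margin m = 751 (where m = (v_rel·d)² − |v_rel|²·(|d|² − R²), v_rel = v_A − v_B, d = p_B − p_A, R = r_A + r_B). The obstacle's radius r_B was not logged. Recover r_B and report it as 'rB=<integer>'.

m = 751
d = (13, -24);  v_rel = (2, -3),  |v_rel|² = 13
v_rel×d = (2)·(-24) − (-3)·(13) = -9
since m = R²·13 − (-9)²:  R² = (81 + 751) / 13 = 64
R = √64 = 8  ⇒  r_B = 8 − 4 = 4

rB=4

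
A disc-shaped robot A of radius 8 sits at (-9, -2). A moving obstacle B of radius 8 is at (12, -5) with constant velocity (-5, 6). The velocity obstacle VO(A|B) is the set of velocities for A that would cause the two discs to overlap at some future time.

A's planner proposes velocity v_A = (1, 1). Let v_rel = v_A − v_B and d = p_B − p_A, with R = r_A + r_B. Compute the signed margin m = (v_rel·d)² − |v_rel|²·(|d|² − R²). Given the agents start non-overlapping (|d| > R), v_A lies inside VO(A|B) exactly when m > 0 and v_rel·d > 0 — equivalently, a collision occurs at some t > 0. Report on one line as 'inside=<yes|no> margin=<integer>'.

d = (21, -3),  |d|² = 450;  R = 8+8 = 16,  c = 450−16² = 194
v_rel = (6, -5),  |v_rel|² = 61;  v_rel·d = (6)·(21) + (-5)·(-3) = 141
61·t² − 282·t + 194 = 0  ⇒  m = 141² − 61·194 = 8047
m = 8047 > 0,  v_rel·d = 141 > 0  ⇒  inside

inside=yes margin=8047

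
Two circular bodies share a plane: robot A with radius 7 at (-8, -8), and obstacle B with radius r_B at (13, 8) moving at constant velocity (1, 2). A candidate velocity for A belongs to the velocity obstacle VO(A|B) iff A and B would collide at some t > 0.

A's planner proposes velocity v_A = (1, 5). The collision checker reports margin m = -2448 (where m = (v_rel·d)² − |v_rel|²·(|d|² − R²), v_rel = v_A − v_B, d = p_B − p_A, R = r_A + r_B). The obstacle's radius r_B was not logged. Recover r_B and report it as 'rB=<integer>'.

m = -2448
d = (21, 16);  v_rel = (0, 3),  |v_rel|² = 9
v_rel×d = (0)·(16) − (3)·(21) = -63
since m = R²·9 − (-63)²:  R² = (3969 + -2448) / 9 = 169
R = √169 = 13  ⇒  r_B = 13 − 7 = 6

rB=6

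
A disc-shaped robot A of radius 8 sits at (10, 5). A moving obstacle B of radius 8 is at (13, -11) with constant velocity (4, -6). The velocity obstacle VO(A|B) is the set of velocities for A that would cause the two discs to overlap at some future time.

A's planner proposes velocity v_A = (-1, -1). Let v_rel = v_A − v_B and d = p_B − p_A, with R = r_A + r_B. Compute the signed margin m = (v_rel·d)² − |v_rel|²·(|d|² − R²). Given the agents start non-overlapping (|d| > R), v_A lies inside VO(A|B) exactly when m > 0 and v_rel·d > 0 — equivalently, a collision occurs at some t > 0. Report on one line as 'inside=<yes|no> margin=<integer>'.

d = (3, -16),  |d|² = 265;  R = 8+8 = 16,  c = 265−16² = 9
v_rel = (-5, 5),  |v_rel|² = 50;  v_rel·d = (-5)·(3) + (5)·(-16) = -95
50·t² + 190·t + 9 = 0  ⇒  m = (-95)² − 50·9 = 8575
m = 8575 > 0,  v_rel·d = -95 < 0  ⇒  outside

inside=no margin=8575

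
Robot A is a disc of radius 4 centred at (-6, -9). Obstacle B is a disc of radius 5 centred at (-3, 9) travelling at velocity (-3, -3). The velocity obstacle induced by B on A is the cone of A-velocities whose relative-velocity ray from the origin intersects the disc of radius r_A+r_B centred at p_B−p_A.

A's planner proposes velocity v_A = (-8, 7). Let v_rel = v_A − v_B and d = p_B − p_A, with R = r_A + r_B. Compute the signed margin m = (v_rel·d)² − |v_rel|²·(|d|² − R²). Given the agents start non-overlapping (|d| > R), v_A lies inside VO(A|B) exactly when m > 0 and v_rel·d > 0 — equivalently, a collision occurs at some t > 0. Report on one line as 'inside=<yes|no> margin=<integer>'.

d = (3, 18),  |d|² = 333;  R = 4+5 = 9,  c = 333−9² = 252
v_rel = (-5, 10),  |v_rel|² = 125;  v_rel·d = (-5)·(3) + (10)·(18) = 165
125·t² − 330·t + 252 = 0  ⇒  m = 165² − 125·252 = -4275
m = -4275 < 0,  v_rel·d = 165 > 0  ⇒  outside

inside=no margin=-4275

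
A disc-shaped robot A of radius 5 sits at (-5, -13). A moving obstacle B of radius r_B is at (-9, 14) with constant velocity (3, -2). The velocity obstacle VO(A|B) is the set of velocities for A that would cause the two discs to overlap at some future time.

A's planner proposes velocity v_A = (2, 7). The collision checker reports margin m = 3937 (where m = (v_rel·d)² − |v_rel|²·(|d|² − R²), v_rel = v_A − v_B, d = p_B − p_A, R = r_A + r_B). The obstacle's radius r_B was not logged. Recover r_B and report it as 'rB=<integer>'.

m = 3937
d = (-4, 27);  v_rel = (-1, 9),  |v_rel|² = 82
v_rel×d = (-1)·(27) − (9)·(-4) = 9
since m = R²·82 − 9²:  R² = (81 + 3937) / 82 = 49
R = √49 = 7  ⇒  r_B = 7 − 5 = 2

rB=2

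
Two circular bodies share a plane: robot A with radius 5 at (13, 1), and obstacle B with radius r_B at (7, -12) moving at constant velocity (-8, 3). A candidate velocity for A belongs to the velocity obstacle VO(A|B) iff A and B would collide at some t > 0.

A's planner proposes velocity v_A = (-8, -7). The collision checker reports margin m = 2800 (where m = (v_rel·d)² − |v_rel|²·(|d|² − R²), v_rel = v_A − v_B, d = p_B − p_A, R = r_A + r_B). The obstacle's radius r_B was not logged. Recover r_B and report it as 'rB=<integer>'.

m = 2800
d = (-6, -13);  v_rel = (0, -10),  |v_rel|² = 100
v_rel×d = (0)·(-13) − (-10)·(-6) = -60
since m = R²·100 − (-60)²:  R² = (3600 + 2800) / 100 = 64
R = √64 = 8  ⇒  r_B = 8 − 5 = 3

rB=3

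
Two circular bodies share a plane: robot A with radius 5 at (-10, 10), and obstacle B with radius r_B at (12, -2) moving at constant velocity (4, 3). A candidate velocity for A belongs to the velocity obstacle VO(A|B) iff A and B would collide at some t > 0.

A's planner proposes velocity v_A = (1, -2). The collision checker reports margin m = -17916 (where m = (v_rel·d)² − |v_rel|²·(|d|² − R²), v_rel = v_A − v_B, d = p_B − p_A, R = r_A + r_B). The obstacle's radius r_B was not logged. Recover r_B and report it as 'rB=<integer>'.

m = -17916
d = (22, -12);  v_rel = (-3, -5),  |v_rel|² = 34
v_rel×d = (-3)·(-12) − (-5)·(22) = 146
since m = R²·34 − 146²:  R² = (21316 + -17916) / 34 = 100
R = √100 = 10  ⇒  r_B = 10 − 5 = 5

rB=5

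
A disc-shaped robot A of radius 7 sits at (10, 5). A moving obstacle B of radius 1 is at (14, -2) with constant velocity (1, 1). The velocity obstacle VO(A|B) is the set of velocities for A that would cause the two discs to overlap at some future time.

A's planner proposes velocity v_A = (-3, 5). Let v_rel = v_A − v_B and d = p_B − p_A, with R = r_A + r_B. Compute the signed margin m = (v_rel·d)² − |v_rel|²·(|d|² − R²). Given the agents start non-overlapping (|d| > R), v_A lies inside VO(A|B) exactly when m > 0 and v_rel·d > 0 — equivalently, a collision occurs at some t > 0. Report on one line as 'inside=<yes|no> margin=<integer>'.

d = (4, -7),  |d|² = 65;  R = 7+1 = 8,  c = 65−8² = 1
v_rel = (-4, 4),  |v_rel|² = 32;  v_rel·d = (-4)·(4) + (4)·(-7) = -44
32·t² + 88·t + 1 = 0  ⇒  m = (-44)² − 32·1 = 1904
m = 1904 > 0,  v_rel·d = -44 < 0  ⇒  outside

inside=no margin=1904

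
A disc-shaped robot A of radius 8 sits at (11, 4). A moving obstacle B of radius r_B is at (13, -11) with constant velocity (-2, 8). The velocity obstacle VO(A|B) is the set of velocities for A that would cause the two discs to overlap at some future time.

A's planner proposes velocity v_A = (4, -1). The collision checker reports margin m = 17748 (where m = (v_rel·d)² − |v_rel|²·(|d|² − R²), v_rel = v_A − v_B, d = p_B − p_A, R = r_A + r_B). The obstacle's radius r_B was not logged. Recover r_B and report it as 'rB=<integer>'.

m = 17748
d = (2, -15);  v_rel = (6, -9),  |v_rel|² = 117
v_rel×d = (6)·(-15) − (-9)·(2) = -72
since m = R²·117 − (-72)²:  R² = (5184 + 17748) / 117 = 196
R = √196 = 14  ⇒  r_B = 14 − 8 = 6

rB=6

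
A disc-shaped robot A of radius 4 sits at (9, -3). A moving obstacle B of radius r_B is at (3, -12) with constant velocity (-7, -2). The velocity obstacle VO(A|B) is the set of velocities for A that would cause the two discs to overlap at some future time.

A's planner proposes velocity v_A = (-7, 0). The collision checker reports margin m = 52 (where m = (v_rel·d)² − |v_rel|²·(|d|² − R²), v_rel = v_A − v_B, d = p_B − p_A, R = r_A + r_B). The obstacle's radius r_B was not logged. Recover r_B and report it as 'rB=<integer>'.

m = 52
d = (-6, -9);  v_rel = (0, 2),  |v_rel|² = 4
v_rel×d = (0)·(-9) − (2)·(-6) = 12
since m = R²·4 − 12²:  R² = (144 + 52) / 4 = 49
R = √49 = 7  ⇒  r_B = 7 − 4 = 3

rB=3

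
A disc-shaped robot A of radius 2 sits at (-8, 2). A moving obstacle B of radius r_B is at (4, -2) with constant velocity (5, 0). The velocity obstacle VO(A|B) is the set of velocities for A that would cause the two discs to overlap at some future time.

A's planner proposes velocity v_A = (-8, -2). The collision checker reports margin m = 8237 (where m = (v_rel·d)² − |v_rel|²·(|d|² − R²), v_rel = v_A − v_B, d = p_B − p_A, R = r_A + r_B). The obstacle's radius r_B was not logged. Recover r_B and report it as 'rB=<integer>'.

m = 8237
d = (12, -4);  v_rel = (-13, -2),  |v_rel|² = 173
v_rel×d = (-13)·(-4) − (-2)·(12) = 76
since m = R²·173 − 76²:  R² = (5776 + 8237) / 173 = 81
R = √81 = 9  ⇒  r_B = 9 − 2 = 7

rB=7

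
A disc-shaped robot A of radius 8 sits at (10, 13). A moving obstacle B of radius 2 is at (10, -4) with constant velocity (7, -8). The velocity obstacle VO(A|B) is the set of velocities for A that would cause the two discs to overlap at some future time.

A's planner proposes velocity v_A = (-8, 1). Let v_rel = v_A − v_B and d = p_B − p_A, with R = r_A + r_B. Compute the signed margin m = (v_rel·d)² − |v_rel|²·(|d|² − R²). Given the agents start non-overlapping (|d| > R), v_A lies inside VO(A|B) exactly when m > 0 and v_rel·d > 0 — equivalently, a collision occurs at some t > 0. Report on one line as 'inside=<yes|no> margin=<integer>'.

d = (0, -17),  |d|² = 289;  R = 8+2 = 10,  c = 289−10² = 189
v_rel = (-15, 9),  |v_rel|² = 306;  v_rel·d = (-15)·(0) + (9)·(-17) = -153
306·t² + 306·t + 189 = 0  ⇒  m = (-153)² − 306·189 = -34425
m = -34425 < 0,  v_rel·d = -153 < 0  ⇒  outside

inside=no margin=-34425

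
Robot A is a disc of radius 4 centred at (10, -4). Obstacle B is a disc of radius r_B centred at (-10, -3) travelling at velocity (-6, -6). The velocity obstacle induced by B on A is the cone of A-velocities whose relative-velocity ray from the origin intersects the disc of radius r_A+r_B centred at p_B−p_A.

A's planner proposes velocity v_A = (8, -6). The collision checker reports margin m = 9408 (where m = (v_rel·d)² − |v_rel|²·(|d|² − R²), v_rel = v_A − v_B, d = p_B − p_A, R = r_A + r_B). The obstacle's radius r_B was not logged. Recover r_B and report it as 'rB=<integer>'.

m = 9408
d = (-20, 1);  v_rel = (14, 0),  |v_rel|² = 196
v_rel×d = (14)·(1) − (0)·(-20) = 14
since m = R²·196 − 14²:  R² = (196 + 9408) / 196 = 49
R = √49 = 7  ⇒  r_B = 7 − 4 = 3

rB=3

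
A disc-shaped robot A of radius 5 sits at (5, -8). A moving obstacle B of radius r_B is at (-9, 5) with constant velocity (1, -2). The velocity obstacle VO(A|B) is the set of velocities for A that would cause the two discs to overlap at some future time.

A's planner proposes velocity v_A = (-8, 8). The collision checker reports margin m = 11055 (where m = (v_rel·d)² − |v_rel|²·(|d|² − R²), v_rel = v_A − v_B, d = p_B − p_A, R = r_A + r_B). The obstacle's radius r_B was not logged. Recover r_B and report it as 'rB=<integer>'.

m = 11055
d = (-14, 13);  v_rel = (-9, 10),  |v_rel|² = 181
v_rel×d = (-9)·(13) − (10)·(-14) = 23
since m = R²·181 − 23²:  R² = (529 + 11055) / 181 = 64
R = √64 = 8  ⇒  r_B = 8 − 5 = 3

rB=3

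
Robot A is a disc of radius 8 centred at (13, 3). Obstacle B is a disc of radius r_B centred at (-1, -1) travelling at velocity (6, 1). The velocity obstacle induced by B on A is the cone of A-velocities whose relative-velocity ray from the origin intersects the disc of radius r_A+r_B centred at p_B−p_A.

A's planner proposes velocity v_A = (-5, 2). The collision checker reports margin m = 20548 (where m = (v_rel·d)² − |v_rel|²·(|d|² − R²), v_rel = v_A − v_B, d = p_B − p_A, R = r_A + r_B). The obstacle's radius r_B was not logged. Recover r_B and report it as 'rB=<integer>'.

m = 20548
d = (-14, -4);  v_rel = (-11, 1),  |v_rel|² = 122
v_rel×d = (-11)·(-4) − (1)·(-14) = 58
since m = R²·122 − 58²:  R² = (3364 + 20548) / 122 = 196
R = √196 = 14  ⇒  r_B = 14 − 8 = 6

rB=6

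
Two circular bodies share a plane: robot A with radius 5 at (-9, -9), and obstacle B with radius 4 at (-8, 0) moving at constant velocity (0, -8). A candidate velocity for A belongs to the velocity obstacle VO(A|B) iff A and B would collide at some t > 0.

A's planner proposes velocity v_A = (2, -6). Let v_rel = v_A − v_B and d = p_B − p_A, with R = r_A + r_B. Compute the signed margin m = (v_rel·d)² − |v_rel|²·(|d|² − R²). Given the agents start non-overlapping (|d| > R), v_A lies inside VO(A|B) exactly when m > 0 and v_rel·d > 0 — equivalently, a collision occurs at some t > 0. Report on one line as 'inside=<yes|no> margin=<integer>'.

d = (1, 9),  |d|² = 82;  R = 5+4 = 9,  c = 82−9² = 1
v_rel = (2, 2),  |v_rel|² = 8;  v_rel·d = (2)·(1) + (2)·(9) = 20
8·t² − 40·t + 1 = 0  ⇒  m = 20² − 8·1 = 392
m = 392 > 0,  v_rel·d = 20 > 0  ⇒  inside

inside=yes margin=392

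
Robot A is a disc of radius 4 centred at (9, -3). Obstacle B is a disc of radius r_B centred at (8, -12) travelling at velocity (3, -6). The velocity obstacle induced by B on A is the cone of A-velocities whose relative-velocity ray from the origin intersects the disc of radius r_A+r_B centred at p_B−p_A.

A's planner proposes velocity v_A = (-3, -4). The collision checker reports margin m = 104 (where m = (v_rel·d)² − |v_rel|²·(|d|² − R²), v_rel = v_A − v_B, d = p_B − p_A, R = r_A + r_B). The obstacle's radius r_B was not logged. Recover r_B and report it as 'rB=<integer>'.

m = 104
d = (-1, -9);  v_rel = (-6, 2),  |v_rel|² = 40
v_rel×d = (-6)·(-9) − (2)·(-1) = 56
since m = R²·40 − 56²:  R² = (3136 + 104) / 40 = 81
R = √81 = 9  ⇒  r_B = 9 − 4 = 5

rB=5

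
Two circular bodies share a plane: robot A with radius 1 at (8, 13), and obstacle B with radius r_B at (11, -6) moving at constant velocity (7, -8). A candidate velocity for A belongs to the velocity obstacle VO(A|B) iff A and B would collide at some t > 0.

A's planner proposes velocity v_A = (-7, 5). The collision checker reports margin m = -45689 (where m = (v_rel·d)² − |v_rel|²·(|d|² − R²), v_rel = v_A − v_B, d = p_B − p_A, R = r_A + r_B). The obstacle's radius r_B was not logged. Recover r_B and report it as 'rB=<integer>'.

m = -45689
d = (3, -19);  v_rel = (-14, 13),  |v_rel|² = 365
v_rel×d = (-14)·(-19) − (13)·(3) = 227
since m = R²·365 − 227²:  R² = (51529 + -45689) / 365 = 16
R = √16 = 4  ⇒  r_B = 4 − 1 = 3

rB=3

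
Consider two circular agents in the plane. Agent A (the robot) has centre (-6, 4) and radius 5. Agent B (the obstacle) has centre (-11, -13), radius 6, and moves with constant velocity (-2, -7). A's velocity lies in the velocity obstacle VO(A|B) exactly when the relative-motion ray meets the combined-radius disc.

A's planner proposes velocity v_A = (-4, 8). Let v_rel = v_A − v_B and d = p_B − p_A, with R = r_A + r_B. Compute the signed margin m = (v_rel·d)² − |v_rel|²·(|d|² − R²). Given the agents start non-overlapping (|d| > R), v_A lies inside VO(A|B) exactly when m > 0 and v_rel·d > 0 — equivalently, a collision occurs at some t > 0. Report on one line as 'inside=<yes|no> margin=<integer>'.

d = (-5, -17),  |d|² = 314;  R = 5+6 = 11,  c = 314−11² = 193
v_rel = (-2, 15),  |v_rel|² = 229;  v_rel·d = (-2)·(-5) + (15)·(-17) = -245
229·t² + 490·t + 193 = 0  ⇒  m = (-245)² − 229·193 = 15828
m = 15828 > 0,  v_rel·d = -245 < 0  ⇒  outside

inside=no margin=15828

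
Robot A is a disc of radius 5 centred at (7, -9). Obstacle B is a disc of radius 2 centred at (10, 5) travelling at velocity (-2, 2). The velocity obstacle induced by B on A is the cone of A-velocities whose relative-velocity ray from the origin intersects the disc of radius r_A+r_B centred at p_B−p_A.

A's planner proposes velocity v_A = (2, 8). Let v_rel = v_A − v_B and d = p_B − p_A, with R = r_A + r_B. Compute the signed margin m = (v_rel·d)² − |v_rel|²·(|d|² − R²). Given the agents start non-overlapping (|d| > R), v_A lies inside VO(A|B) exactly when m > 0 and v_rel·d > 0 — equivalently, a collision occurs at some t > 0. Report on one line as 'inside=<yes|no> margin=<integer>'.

d = (3, 14),  |d|² = 205;  R = 5+2 = 7,  c = 205−7² = 156
v_rel = (4, 6),  |v_rel|² = 52;  v_rel·d = (4)·(3) + (6)·(14) = 96
52·t² − 192·t + 156 = 0  ⇒  m = 96² − 52·156 = 1104
m = 1104 > 0,  v_rel·d = 96 > 0  ⇒  inside

inside=yes margin=1104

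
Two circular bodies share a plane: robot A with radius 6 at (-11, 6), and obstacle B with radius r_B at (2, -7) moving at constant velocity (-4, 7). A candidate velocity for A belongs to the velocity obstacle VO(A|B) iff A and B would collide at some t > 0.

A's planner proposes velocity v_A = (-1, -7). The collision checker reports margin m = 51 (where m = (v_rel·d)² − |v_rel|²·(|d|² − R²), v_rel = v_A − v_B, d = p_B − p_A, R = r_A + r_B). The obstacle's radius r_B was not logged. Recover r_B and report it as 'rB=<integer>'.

m = 51
d = (13, -13);  v_rel = (3, -14),  |v_rel|² = 205
v_rel×d = (3)·(-13) − (-14)·(13) = 143
since m = R²·205 − 143²:  R² = (20449 + 51) / 205 = 100
R = √100 = 10  ⇒  r_B = 10 − 6 = 4

rB=4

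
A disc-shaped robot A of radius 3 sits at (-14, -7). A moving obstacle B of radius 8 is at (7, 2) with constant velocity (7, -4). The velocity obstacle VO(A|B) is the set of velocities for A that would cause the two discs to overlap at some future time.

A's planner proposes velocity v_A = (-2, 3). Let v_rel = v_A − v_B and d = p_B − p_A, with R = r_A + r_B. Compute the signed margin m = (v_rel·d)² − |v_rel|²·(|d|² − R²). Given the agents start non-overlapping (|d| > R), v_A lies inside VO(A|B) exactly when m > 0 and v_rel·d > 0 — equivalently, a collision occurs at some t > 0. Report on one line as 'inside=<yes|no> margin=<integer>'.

d = (21, 9),  |d|² = 522;  R = 3+8 = 11,  c = 522−11² = 401
v_rel = (-9, 7),  |v_rel|² = 130;  v_rel·d = (-9)·(21) + (7)·(9) = -126
130·t² + 252·t + 401 = 0  ⇒  m = (-126)² − 130·401 = -36254
m = -36254 < 0,  v_rel·d = -126 < 0  ⇒  outside

inside=no margin=-36254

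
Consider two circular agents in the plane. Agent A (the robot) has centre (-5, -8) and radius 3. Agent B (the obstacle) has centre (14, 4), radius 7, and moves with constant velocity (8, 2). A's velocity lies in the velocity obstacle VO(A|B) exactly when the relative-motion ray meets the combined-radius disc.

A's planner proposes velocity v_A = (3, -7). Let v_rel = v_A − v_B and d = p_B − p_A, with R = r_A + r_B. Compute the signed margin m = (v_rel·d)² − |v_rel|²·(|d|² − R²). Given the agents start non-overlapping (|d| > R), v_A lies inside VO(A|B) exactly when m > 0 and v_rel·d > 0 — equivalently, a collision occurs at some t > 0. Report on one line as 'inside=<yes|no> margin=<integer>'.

d = (19, 12),  |d|² = 505;  R = 3+7 = 10,  c = 505−10² = 405
v_rel = (-5, -9),  |v_rel|² = 106;  v_rel·d = (-5)·(19) + (-9)·(12) = -203
106·t² + 406·t + 405 = 0  ⇒  m = (-203)² − 106·405 = -1721
m = -1721 < 0,  v_rel·d = -203 < 0  ⇒  outside

inside=no margin=-1721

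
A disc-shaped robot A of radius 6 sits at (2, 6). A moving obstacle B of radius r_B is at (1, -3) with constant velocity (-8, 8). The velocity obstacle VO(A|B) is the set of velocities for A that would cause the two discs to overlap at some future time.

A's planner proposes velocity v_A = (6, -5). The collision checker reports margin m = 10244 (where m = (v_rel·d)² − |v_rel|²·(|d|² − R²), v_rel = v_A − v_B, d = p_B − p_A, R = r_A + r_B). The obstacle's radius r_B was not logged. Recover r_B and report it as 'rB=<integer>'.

m = 10244
d = (-1, -9);  v_rel = (14, -13),  |v_rel|² = 365
v_rel×d = (14)·(-9) − (-13)·(-1) = -139
since m = R²·365 − (-139)²:  R² = (19321 + 10244) / 365 = 81
R = √81 = 9  ⇒  r_B = 9 − 6 = 3

rB=3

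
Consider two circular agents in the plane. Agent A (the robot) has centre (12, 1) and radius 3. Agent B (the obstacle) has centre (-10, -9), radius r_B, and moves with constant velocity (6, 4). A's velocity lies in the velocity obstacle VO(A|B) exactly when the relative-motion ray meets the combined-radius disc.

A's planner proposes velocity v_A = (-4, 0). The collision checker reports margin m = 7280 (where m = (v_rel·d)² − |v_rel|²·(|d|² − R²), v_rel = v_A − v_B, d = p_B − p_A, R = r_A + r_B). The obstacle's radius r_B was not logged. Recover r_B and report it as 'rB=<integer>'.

m = 7280
d = (-22, -10);  v_rel = (-10, -4),  |v_rel|² = 116
v_rel×d = (-10)·(-10) − (-4)·(-22) = 12
since m = R²·116 − 12²:  R² = (144 + 7280) / 116 = 64
R = √64 = 8  ⇒  r_B = 8 − 3 = 5

rB=5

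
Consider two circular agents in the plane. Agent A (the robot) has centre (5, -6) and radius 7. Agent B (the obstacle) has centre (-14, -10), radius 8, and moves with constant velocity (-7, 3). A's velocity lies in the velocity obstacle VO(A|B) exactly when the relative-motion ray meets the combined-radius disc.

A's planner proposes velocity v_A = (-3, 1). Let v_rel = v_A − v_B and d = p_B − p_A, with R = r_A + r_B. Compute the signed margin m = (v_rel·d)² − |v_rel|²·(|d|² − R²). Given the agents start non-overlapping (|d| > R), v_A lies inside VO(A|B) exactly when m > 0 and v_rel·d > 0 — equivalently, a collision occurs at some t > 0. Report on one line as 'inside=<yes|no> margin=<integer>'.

d = (-19, -4),  |d|² = 377;  R = 7+8 = 15,  c = 377−15² = 152
v_rel = (4, -2),  |v_rel|² = 20;  v_rel·d = (4)·(-19) + (-2)·(-4) = -68
20·t² + 136·t + 152 = 0  ⇒  m = (-68)² − 20·152 = 1584
m = 1584 > 0,  v_rel·d = -68 < 0  ⇒  outside

inside=no margin=1584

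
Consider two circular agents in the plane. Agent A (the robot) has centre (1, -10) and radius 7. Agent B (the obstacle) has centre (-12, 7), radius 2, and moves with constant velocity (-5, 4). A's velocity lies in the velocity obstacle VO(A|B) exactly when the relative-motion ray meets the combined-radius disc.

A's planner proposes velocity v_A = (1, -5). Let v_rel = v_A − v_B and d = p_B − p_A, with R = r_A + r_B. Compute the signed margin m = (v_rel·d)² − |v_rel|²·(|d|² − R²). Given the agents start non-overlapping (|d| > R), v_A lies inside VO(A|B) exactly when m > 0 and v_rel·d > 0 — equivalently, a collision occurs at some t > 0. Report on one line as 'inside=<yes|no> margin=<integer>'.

d = (-13, 17),  |d|² = 458;  R = 7+2 = 9,  c = 458−9² = 377
v_rel = (6, -9),  |v_rel|² = 117;  v_rel·d = (6)·(-13) + (-9)·(17) = -231
117·t² + 462·t + 377 = 0  ⇒  m = (-231)² − 117·377 = 9252
m = 9252 > 0,  v_rel·d = -231 < 0  ⇒  outside

inside=no margin=9252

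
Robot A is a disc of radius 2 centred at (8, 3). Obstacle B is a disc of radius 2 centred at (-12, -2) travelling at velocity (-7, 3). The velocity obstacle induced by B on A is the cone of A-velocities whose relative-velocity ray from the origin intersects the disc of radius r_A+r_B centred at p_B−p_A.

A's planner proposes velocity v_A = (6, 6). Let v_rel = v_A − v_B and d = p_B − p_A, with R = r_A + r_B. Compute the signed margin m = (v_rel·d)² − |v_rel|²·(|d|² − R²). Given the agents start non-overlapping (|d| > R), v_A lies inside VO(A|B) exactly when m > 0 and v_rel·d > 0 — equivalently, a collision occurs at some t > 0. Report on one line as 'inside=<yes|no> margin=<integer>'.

d = (-20, -5),  |d|² = 425;  R = 2+2 = 4,  c = 425−4² = 409
v_rel = (13, 3),  |v_rel|² = 178;  v_rel·d = (13)·(-20) + (3)·(-5) = -275
178·t² + 550·t + 409 = 0  ⇒  m = (-275)² − 178·409 = 2823
m = 2823 > 0,  v_rel·d = -275 < 0  ⇒  outside

inside=no margin=2823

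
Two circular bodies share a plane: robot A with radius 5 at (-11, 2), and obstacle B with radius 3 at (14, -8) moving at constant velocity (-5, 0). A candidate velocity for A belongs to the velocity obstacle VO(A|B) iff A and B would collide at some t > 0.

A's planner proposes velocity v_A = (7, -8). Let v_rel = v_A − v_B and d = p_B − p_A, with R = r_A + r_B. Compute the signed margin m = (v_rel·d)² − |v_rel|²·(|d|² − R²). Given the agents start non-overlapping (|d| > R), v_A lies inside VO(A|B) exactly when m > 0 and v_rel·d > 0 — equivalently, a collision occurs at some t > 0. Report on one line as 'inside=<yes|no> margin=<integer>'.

d = (25, -10),  |d|² = 725;  R = 5+3 = 8,  c = 725−8² = 661
v_rel = (12, -8),  |v_rel|² = 208;  v_rel·d = (12)·(25) + (-8)·(-10) = 380
208·t² − 760·t + 661 = 0  ⇒  m = 380² − 208·661 = 6912
m = 6912 > 0,  v_rel·d = 380 > 0  ⇒  inside

inside=yes margin=6912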